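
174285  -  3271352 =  - 3097067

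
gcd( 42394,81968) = 94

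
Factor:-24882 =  - 2^1*3^1*11^1*13^1 * 29^1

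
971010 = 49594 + 921416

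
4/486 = 2/243 = 0.01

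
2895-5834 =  - 2939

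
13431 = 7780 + 5651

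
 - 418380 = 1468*( - 285)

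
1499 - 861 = 638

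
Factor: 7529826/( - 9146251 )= - 2^1*3^1 * 431^ ( -1)*21221^( - 1)*1254971^1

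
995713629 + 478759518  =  1474473147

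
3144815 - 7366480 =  - 4221665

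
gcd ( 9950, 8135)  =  5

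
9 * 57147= 514323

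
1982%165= 2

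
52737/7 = 7533+6/7  =  7533.86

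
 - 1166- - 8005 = 6839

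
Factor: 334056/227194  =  2^2*3^1 * 11^( - 1)*23^(-1)*31^1  =  372/253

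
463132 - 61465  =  401667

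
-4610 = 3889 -8499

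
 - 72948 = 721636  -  794584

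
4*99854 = 399416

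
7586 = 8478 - 892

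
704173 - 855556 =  - 151383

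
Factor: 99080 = 2^3*5^1*2477^1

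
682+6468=7150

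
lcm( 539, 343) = 3773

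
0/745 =0 = 0.00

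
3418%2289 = 1129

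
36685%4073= 28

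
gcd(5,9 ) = 1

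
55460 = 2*27730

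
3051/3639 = 1017/1213 = 0.84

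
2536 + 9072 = 11608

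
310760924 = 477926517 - 167165593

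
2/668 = 1/334 = 0.00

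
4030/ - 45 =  - 806/9 = -89.56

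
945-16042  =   - 15097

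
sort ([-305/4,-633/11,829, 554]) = [  -  305/4, - 633/11,554,  829]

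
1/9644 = 1/9644 = 0.00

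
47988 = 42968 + 5020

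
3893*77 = 299761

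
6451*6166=39776866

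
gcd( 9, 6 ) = 3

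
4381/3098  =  4381/3098 = 1.41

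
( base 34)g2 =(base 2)1000100010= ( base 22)12I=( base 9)666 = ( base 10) 546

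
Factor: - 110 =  - 2^1 * 5^1*11^1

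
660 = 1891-1231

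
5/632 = 5/632 = 0.01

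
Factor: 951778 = 2^1*475889^1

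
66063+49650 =115713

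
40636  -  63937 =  - 23301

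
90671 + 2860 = 93531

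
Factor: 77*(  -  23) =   -  1771=- 7^1*11^1*23^1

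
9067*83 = 752561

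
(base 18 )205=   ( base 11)544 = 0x28d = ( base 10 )653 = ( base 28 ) n9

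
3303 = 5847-2544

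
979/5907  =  89/537 =0.17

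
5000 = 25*200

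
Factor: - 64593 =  - 3^2*7177^1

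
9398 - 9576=-178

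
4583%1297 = 692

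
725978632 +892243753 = 1618222385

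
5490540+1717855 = 7208395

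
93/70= 1+23/70 = 1.33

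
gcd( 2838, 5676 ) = 2838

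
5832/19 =306 + 18/19=306.95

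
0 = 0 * 14261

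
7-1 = 6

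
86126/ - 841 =- 86126/841  =  - 102.41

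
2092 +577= 2669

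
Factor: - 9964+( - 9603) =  - 19567= -  17^1*1151^1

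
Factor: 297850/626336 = 2^( - 4)*5^2*7^1*23^( - 1) = 175/368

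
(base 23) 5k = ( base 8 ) 207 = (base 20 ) 6F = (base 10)135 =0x87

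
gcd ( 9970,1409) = 1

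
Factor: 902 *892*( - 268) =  - 2^5*11^1*41^1*67^1*223^1=- 215628512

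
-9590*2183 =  - 20934970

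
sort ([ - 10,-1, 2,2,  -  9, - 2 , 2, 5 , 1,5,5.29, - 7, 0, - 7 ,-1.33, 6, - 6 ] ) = [-10 , - 9, - 7, - 7, - 6,  -  2,-1.33, -1,0, 1, 2 , 2, 2,5, 5,5.29, 6 ]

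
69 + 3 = 72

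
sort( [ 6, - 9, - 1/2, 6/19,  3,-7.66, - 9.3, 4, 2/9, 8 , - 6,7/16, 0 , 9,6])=[-9.3, - 9,-7.66, - 6,  -  1/2,  0, 2/9,6/19, 7/16, 3, 4, 6,6, 8, 9 ]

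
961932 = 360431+601501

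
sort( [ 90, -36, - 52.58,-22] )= [-52.58,-36,  -  22,90]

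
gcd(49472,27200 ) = 64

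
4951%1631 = 58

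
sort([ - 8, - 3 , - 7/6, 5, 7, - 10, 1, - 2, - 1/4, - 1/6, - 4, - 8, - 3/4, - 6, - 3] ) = [-10, - 8, - 8, - 6, - 4,-3, - 3,  -  2,  -  7/6, - 3/4, - 1/4,-1/6, 1,  5,  7 ] 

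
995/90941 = 995/90941  =  0.01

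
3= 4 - 1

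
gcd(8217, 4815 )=9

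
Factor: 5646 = 2^1 * 3^1*941^1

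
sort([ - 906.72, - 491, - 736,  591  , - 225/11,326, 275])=[-906.72, - 736, - 491, - 225/11,275,326,591]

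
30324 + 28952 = 59276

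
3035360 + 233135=3268495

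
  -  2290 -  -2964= 674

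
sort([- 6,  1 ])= [ -6,1]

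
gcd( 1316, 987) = 329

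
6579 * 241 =1585539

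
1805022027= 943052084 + 861969943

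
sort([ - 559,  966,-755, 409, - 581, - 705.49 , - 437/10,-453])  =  [ -755, - 705.49, - 581, - 559,  -  453, - 437/10, 409,  966 ] 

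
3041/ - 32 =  - 96 +31/32 = -95.03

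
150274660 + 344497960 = 494772620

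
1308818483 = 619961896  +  688856587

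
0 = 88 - 88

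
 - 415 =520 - 935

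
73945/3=24648+1/3 = 24648.33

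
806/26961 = 806/26961 = 0.03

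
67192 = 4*16798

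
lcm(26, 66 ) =858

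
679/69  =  679/69= 9.84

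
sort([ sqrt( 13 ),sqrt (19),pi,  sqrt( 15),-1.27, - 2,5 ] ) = [ - 2, - 1.27  ,  pi, sqrt( 13 ),sqrt ( 15),sqrt(19 ),5 ] 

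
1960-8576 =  - 6616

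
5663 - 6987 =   -  1324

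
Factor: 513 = 3^3*19^1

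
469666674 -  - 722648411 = 1192315085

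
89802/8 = 44901/4  =  11225.25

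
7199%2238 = 485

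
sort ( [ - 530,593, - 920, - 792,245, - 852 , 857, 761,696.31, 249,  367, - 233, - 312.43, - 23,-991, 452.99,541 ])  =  [  -  991,-920,  -  852,  -  792, - 530, - 312.43, - 233, - 23,245,249,367,452.99, 541,593,696.31, 761,857 ]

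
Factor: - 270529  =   - 7^2*5521^1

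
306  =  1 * 306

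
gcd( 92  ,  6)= 2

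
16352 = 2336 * 7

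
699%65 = 49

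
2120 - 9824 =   -  7704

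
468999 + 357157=826156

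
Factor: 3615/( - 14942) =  - 2^(  -  1) * 3^1*5^1*31^( - 1 ) = - 15/62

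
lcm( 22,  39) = 858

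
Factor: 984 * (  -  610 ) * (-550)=330132000 = 2^5 * 3^1*5^3*11^1 * 41^1 *61^1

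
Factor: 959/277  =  7^1*137^1*277^ ( - 1)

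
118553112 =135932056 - 17378944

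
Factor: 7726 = 2^1*3863^1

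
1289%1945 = 1289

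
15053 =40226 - 25173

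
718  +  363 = 1081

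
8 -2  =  6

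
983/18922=983/18922 = 0.05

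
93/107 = 93/107 = 0.87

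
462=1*462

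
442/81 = 5 +37/81 = 5.46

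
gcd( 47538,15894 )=18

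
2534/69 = 2534/69=   36.72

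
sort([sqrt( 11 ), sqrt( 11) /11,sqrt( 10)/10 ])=[sqrt (11 )/11, sqrt( 10 )/10,sqrt(11 )] 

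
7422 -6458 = 964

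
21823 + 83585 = 105408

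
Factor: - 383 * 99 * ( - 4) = 151668 = 2^2*3^2 * 11^1*383^1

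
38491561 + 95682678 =134174239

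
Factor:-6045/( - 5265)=3^(-3 )*31^1 = 31/27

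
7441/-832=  - 9 + 47/832   =  - 8.94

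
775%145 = 50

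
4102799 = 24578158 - 20475359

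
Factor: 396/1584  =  2^ ( - 2 ) = 1/4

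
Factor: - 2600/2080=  - 2^( - 2)*5^1 =-5/4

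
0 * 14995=0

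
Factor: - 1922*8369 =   -  2^1*31^2*8369^1 = - 16085218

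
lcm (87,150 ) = 4350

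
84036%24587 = 10275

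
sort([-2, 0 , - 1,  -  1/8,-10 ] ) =[ - 10,  -  2,-1, - 1/8,0 ]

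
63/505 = 63/505  =  0.12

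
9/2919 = 3/973 = 0.00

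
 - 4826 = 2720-7546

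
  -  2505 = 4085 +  - 6590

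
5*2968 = 14840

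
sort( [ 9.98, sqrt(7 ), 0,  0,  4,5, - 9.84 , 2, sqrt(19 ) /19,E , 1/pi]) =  [ - 9.84 , 0, 0, sqrt (19)/19, 1/pi , 2,sqrt(7 ), E,4, 5 , 9.98] 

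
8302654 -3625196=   4677458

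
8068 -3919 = 4149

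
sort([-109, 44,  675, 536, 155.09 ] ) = [ - 109, 44, 155.09, 536,675] 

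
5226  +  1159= 6385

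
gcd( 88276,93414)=2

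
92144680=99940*922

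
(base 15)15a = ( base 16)136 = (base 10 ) 310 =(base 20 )FA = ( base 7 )622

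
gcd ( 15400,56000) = 1400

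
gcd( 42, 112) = 14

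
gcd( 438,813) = 3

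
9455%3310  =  2835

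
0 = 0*1609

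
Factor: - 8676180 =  - 2^2*3^3*5^1*16067^1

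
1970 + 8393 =10363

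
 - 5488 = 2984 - 8472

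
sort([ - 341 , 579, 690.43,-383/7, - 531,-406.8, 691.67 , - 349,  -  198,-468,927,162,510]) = [ - 531, - 468, - 406.8,-349, - 341, - 198, - 383/7,162,510 , 579, 690.43,691.67,927]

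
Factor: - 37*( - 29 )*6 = 2^1*3^1 * 29^1 * 37^1 = 6438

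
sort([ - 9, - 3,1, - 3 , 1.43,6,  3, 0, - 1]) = [ - 9,- 3,  -  3, - 1, 0,1,1.43, 3, 6 ] 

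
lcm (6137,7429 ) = 141151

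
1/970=1/970 = 0.00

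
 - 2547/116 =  - 2547/116= - 21.96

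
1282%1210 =72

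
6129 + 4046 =10175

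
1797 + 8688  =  10485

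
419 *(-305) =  - 127795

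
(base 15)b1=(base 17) 9D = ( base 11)141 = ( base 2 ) 10100110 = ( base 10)166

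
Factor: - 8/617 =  - 2^3*617^( -1)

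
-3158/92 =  - 35 + 31/46 = -34.33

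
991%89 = 12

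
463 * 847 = 392161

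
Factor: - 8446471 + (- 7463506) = - 17^1 * 283^1*3307^1  =  - 15909977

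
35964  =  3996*9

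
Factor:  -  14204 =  - 2^2 * 53^1 * 67^1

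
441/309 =1 + 44/103 =1.43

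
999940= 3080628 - 2080688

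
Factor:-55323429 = -3^1*7^1*2634449^1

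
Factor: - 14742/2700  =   - 273/50 = - 2^( - 1)*3^1*5^( - 2 )*7^1*13^1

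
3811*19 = 72409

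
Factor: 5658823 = 5658823^1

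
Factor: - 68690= - 2^1*5^1*6869^1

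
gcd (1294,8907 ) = 1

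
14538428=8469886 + 6068542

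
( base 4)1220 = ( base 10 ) 104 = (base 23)4C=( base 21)4K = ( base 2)1101000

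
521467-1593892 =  - 1072425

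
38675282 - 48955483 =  - 10280201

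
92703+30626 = 123329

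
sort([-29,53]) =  [ - 29,53]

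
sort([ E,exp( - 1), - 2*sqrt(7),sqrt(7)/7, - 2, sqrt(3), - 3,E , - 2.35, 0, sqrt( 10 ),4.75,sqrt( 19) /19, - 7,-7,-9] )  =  [ -9, - 7, - 7, - 2*sqrt( 7 ) ,  -  3,-2.35, - 2,0, sqrt(19) /19,exp( - 1 ),sqrt( 7 ) /7,sqrt( 3),E, E,sqrt (10) , 4.75 ]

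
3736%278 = 122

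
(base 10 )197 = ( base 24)85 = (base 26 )7f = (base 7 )401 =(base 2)11000101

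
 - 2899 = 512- 3411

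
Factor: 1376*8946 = 12309696= 2^6*3^2 * 7^1*43^1*71^1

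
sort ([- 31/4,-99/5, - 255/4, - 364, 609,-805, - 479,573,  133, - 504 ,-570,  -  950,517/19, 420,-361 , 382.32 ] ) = [-950 , - 805 , - 570, - 504, - 479,-364,  -  361,-255/4 ,  -  99/5, - 31/4, 517/19, 133, 382.32, 420, 573, 609]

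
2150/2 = 1075= 1075.00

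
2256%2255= 1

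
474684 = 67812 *7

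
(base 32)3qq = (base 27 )5AF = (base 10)3930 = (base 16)f5a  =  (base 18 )C26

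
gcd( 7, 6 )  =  1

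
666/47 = 14 + 8/47 = 14.17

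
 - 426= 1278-1704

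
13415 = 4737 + 8678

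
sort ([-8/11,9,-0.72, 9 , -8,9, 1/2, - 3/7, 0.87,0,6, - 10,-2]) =[-10, - 8,- 2, - 8/11, - 0.72,-3/7,0,  1/2,0.87, 6,9,9,9 ] 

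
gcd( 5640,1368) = 24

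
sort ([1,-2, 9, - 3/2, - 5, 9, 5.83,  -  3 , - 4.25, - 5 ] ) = [ - 5, - 5, -4.25, - 3, - 2, - 3/2, 1,  5.83, 9, 9]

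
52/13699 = 52/13699 = 0.00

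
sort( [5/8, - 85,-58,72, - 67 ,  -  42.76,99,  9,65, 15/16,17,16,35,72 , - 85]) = [-85,-85, - 67 , - 58, - 42.76,  5/8,15/16,9,16,17,35,65,72,72, 99]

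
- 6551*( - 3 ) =19653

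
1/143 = 1/143 = 0.01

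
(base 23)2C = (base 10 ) 58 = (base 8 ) 72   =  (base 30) 1s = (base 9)64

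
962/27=35+17/27=35.63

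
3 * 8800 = 26400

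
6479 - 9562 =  - 3083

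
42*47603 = 1999326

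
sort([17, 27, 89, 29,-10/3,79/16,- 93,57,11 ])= [ - 93, - 10/3, 79/16, 11,17,27, 29, 57, 89]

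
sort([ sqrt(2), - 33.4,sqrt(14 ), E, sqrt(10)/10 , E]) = [ - 33.4,sqrt ( 10)/10, sqrt( 2), E, E, sqrt ( 14) ] 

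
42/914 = 21/457 = 0.05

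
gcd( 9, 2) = 1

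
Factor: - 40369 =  - 7^1*73^1*79^1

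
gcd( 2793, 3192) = 399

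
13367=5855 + 7512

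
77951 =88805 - 10854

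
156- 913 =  - 757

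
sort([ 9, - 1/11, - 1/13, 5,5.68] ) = [-1/11, - 1/13, 5,5.68,9]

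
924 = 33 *28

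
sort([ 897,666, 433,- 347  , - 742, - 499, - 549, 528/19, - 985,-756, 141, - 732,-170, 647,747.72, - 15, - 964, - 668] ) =[-985,-964, - 756, - 742, - 732, - 668,  -  549, - 499, - 347,-170, - 15, 528/19, 141, 433, 647, 666 , 747.72, 897] 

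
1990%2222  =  1990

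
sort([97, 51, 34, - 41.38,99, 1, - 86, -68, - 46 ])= [ - 86,  -  68, - 46, - 41.38, 1,34 , 51, 97, 99]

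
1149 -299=850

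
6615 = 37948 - 31333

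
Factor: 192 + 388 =580 = 2^2*5^1*29^1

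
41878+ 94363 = 136241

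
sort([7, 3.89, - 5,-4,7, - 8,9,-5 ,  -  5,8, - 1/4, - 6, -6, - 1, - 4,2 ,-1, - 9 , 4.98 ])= [ - 9, - 8, - 6, - 6,-5, - 5,-5, - 4,-4,  -  1,- 1,  -  1/4,2, 3.89,4.98,7 , 7 , 8,9 ]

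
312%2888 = 312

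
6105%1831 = 612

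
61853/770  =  5623/70=   80.33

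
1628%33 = 11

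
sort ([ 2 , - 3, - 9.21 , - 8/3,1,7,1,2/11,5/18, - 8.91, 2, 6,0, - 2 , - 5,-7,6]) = [ - 9.21, - 8.91, - 7, - 5, - 3, - 8/3,-2, 0,  2/11 , 5/18,1, 1,  2,2, 6, 6, 7] 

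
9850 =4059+5791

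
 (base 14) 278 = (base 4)13302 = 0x1f2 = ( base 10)498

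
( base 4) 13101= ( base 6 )2053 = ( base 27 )h6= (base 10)465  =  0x1d1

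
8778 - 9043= - 265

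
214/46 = 4+15/23 =4.65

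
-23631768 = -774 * 30532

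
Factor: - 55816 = -2^3*6977^1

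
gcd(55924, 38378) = 62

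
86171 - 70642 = 15529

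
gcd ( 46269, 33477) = 3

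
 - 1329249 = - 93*14293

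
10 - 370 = - 360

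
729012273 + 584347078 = 1313359351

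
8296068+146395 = 8442463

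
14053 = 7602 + 6451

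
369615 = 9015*41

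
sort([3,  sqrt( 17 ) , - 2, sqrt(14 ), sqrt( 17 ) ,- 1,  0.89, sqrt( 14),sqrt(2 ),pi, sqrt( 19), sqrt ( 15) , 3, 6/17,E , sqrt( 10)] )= [-2, - 1, 6/17,  0.89  ,  sqrt(2), E, 3, 3, pi,sqrt(10),sqrt (14 ),sqrt( 14 ), sqrt(15 ), sqrt( 17), sqrt(17),sqrt ( 19 ) ] 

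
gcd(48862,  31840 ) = 2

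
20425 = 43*475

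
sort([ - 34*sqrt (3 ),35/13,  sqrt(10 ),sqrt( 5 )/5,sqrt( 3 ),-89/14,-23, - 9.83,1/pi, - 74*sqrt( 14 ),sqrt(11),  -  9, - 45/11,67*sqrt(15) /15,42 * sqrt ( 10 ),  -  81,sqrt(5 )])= [-74*sqrt( 14),- 81, - 34 *sqrt( 3), - 23, -9.83, -9 ,-89/14,- 45/11,1/pi,sqrt( 5 ) /5, sqrt( 3 ),  sqrt ( 5),35/13,sqrt( 10 ), sqrt( 11 ), 67 *sqrt( 15)/15,42* sqrt ( 10 ) ] 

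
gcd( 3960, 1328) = 8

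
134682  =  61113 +73569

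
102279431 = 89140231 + 13139200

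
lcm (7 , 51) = 357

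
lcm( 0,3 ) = 0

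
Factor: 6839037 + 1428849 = 2^1 *3^3 * 11^1 * 31^1*449^1=8267886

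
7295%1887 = 1634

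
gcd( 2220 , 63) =3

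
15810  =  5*3162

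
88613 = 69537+19076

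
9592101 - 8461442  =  1130659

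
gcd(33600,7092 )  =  12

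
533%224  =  85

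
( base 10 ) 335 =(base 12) 23B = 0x14F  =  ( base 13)1CA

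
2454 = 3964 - 1510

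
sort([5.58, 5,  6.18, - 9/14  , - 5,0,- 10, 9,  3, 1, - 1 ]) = [ - 10,  -  5 , - 1,  -  9/14, 0, 1, 3,5, 5.58,6.18, 9] 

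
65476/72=909 + 7/18 = 909.39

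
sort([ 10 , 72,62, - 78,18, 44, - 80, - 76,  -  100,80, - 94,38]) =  [  -  100,-94, - 80,-78, - 76,  10, 18,38,44,62, 72, 80 ]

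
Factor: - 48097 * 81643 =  - 3926783371 = - 7^1 * 19^1*4297^1*6871^1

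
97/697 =97/697 = 0.14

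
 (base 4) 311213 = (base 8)6547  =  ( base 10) 3431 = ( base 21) 7g8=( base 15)103B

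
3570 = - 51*( - 70)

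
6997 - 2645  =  4352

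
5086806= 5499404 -412598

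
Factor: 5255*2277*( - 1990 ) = -2^1*3^2*5^2*11^1*23^1*199^1*1051^1 = - 23811613650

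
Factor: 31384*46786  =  1468331824  =  2^4 * 149^1*157^1*3923^1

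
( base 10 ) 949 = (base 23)1i6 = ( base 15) 434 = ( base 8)1665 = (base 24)1FD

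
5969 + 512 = 6481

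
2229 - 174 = 2055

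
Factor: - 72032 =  - 2^5*2251^1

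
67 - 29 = 38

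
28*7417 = 207676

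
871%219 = 214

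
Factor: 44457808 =2^4*1259^1*2207^1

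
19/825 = 19/825=0.02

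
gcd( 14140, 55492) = 4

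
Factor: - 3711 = -3^1*  1237^1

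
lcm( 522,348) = 1044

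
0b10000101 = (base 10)133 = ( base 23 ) 5i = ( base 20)6d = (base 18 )77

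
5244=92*57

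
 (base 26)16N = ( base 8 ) 1527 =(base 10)855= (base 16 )357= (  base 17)2G5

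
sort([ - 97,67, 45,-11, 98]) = [ - 97, - 11,  45, 67,98]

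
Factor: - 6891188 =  - 2^2  *17^1*101341^1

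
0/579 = 0 = 0.00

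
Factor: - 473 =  - 11^1*43^1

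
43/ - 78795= - 43/78795  =  - 0.00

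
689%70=59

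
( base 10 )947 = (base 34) RT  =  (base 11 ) 791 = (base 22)1L1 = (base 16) 3B3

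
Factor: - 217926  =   - 2^1*3^2*12107^1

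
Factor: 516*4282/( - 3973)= - 2209512/3973= - 2^3*3^1 * 29^( - 1 )*43^1  *137^(-1)*2141^1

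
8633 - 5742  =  2891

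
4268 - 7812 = - 3544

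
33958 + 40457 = 74415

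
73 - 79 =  - 6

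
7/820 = 7/820 = 0.01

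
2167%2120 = 47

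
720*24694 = 17779680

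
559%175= 34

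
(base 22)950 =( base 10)4466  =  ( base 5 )120331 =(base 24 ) 7I2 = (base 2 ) 1000101110010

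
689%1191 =689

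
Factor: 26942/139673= 2^1*19^1*197^( - 1) = 38/197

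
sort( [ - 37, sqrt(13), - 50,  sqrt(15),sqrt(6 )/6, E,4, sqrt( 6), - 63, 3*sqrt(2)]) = [ - 63, - 50, - 37,sqrt( 6) /6, sqrt ( 6),E, sqrt(13) , sqrt(15),4,  3*sqrt(2 ) ] 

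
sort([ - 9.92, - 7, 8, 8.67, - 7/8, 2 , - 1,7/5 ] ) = [-9.92, - 7, - 1, - 7/8,7/5 , 2,8,8.67 ]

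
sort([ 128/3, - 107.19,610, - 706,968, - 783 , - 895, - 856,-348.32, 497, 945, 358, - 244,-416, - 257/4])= [ - 895, - 856 , - 783, - 706, - 416, - 348.32 , - 244 , - 107.19, - 257/4,128/3,358,497, 610, 945,968]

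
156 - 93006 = - 92850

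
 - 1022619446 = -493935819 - 528683627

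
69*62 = 4278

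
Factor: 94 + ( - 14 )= 80 = 2^4 * 5^1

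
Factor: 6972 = 2^2*3^1*7^1*83^1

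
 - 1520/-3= 1520/3 = 506.67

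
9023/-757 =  - 9023/757=- 11.92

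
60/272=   15/68=0.22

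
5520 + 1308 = 6828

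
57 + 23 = 80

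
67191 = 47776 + 19415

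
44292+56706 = 100998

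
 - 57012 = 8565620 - 8622632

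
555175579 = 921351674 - 366176095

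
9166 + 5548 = 14714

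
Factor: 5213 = 13^1*401^1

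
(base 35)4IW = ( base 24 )9fi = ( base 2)1010110111010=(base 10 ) 5562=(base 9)7560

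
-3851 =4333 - 8184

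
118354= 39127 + 79227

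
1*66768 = 66768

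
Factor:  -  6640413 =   -  3^1*13^1*170267^1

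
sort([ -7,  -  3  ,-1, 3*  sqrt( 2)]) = [ - 7 , - 3, - 1,3*sqrt( 2)]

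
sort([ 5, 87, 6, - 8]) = [-8,5,6 , 87]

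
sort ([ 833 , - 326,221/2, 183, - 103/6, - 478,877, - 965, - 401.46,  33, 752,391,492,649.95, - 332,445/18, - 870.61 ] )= [ - 965, - 870.61, - 478, - 401.46 , - 332, - 326,-103/6,445/18,  33,221/2,183,391 , 492,649.95,  752,833,877 ] 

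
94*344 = 32336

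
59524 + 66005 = 125529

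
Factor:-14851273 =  - 83^1*178931^1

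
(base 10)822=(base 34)o6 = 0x336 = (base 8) 1466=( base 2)1100110110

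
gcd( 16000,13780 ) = 20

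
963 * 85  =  81855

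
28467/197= 28467/197 = 144.50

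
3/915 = 1/305=   0.00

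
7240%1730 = 320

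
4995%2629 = 2366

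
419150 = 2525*166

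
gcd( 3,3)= 3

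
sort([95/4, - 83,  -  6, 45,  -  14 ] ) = [  -  83,  -  14,-6,95/4,  45]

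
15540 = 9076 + 6464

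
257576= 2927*88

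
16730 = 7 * 2390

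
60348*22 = 1327656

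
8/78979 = 8/78979= 0.00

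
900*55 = 49500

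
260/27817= 260/27817 = 0.01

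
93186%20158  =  12554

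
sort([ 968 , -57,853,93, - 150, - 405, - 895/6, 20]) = [ - 405,-150, - 895/6, - 57,  20,93,  853,968] 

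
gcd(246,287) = 41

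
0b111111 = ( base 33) 1U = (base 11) 58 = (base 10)63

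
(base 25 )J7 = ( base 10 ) 482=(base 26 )IE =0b111100010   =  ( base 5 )3412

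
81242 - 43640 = 37602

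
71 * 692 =49132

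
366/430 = 183/215 = 0.85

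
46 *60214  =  2769844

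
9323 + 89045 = 98368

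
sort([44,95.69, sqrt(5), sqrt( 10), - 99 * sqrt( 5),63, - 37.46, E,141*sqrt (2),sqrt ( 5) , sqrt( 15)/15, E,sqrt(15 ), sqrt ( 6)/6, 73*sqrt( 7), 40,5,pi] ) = [  -  99*sqrt( 5), - 37.46 , sqrt (15 ) /15, sqrt ( 6)/6 , sqrt( 5), sqrt ( 5),E,  E, pi,sqrt(10),  sqrt( 15), 5, 40,44, 63, 95.69, 73 * sqrt ( 7), 141*sqrt( 2)] 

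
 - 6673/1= -6673 = - 6673.00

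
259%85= 4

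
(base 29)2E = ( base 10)72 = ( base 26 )2K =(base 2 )1001000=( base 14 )52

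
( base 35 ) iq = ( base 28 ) NC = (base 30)LQ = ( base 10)656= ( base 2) 1010010000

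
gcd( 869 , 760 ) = 1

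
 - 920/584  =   - 2 +31/73=- 1.58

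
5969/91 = 65 + 54/91=65.59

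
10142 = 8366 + 1776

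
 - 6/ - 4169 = 6/4169=0.00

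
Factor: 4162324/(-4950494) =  - 2081162/2475247 = -  2^1*1040581^1*2475247^( - 1) 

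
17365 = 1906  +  15459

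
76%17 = 8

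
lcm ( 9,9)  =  9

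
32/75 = 32/75 = 0.43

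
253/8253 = 253/8253= 0.03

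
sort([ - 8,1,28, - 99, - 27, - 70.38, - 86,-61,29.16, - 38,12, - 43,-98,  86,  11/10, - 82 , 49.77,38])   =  [ -99, - 98, - 86, - 82, - 70.38,- 61, - 43, - 38, - 27, - 8, 1,  11/10,12,28, 29.16,38, 49.77, 86 ]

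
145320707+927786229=1073106936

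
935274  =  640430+294844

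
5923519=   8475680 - 2552161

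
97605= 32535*3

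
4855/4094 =4855/4094 =1.19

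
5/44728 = 5/44728 = 0.00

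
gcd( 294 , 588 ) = 294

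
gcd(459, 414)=9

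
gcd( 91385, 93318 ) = 1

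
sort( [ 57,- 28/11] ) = [  -  28/11,57 ]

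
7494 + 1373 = 8867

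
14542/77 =1322/7=188.86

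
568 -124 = 444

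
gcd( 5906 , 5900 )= 2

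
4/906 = 2/453 = 0.00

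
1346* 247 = 332462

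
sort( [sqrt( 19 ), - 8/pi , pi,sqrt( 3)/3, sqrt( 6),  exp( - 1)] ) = [ - 8/pi , exp(-1), sqrt(3 )/3, sqrt( 6 )  ,  pi, sqrt( 19) ]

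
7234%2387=73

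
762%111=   96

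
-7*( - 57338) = 401366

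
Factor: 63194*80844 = 2^3*3^1*19^1*1663^1*6737^1 = 5108855736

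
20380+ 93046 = 113426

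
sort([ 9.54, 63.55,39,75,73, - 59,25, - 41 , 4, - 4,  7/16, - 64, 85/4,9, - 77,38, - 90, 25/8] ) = [-90,- 77 , - 64, - 59, - 41 , - 4, 7/16,25/8,  4,9,9.54,85/4, 25,38 , 39,63.55,73, 75 ] 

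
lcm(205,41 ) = 205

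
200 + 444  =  644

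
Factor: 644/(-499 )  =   - 2^2 * 7^1*23^1*499^( -1)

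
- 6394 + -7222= - 13616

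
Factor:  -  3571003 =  - 17^1 * 23^1*9133^1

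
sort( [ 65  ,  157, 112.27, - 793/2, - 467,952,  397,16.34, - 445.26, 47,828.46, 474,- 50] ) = [ -467, - 445.26, - 793/2,-50,16.34,47, 65, 112.27,157,397, 474 , 828.46, 952 ]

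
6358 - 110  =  6248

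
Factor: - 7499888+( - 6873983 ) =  - 14373871  =  - 37^1*388483^1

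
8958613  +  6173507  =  15132120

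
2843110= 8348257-5505147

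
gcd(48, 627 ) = 3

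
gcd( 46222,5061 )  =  1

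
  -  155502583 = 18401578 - 173904161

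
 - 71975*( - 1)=71975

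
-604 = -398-206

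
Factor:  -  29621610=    - 2^1*3^2*5^1*283^1*1163^1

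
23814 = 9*2646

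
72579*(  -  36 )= - 2612844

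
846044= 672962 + 173082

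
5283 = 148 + 5135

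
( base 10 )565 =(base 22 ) 13F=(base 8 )1065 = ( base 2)1000110101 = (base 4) 20311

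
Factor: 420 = 2^2 * 3^1 *5^1*7^1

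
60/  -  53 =  -  60/53  =  -1.13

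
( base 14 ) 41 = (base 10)57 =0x39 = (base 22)2d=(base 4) 321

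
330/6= 55 = 55.00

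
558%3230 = 558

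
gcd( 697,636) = 1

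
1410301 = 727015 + 683286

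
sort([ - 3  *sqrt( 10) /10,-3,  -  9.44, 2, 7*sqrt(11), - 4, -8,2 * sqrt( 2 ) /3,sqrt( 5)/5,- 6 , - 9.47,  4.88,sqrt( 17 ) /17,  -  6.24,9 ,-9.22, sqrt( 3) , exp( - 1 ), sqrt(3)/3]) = [ - 9.47,-9.44,  -  9.22, - 8,-6.24, - 6, - 4,-3,  -  3*sqrt(10 ) /10,sqrt( 17)/17,exp(- 1 ),sqrt( 5)/5,sqrt(3 ) /3, 2*sqrt(2 )/3, sqrt( 3) , 2, 4.88,9, 7*sqrt( 11) ] 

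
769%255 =4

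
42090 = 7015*6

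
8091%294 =153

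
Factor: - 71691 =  - 3^1*23^1 * 1039^1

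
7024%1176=1144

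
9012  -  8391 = 621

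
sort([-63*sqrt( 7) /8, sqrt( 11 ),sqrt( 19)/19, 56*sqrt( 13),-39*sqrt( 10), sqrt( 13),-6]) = [ - 39*sqrt( 10),  -  63 * sqrt( 7) /8, - 6,sqrt(19 ) /19,sqrt( 11), sqrt ( 13), 56*sqrt( 13)]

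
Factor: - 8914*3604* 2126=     -  68299995056 = - 2^4*17^1*53^1*1063^1*4457^1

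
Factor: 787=787^1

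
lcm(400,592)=14800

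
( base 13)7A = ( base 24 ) 45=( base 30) 3B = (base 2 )1100101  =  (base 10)101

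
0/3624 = 0=   0.00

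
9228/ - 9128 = -2+2257/2282 = - 1.01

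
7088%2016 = 1040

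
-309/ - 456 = 103/152=0.68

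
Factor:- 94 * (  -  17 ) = 1598 = 2^1*17^1  *47^1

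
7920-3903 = 4017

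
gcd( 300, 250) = 50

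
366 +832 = 1198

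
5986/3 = 5986/3  =  1995.33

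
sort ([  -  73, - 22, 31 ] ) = [  -  73,-22,31 ]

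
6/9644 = 3/4822 = 0.00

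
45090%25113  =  19977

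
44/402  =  22/201  =  0.11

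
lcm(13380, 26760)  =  26760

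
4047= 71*57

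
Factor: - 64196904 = -2^3*3^1*2674871^1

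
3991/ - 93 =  - 3991/93 = - 42.91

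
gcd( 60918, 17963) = 781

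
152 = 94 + 58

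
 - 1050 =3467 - 4517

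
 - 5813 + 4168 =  - 1645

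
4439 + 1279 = 5718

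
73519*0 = 0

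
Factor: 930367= 137^1*6791^1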